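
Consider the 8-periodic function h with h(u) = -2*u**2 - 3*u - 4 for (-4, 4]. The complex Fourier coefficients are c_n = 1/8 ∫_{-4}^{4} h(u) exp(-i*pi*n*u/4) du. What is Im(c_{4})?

Since h is real-valued, Im(c_{4}) = -1/8 ∫_{-4}^{4} h(u) sin(pi*u) du = -b_{4}/2.
Integrating by parts twice (tabular method), an antiderivative of (-2*u**2 - 3*u - 4) sin(pi*u) is 2*u**2*cos(pi*u)/pi - 4*u*sin(pi*u)/pi**2 + 3*u*cos(pi*u)/pi - 3*sin(pi*u)/pi**2 - 4*cos(pi*u)/pi**3 + 4*cos(pi*u)/pi; evaluating from -4 to 4: ∫_{-4}^{4} (-2*u**2 - 3*u - 4) sin(pi*u) du = (-4/pi**3 + 48/pi) - (-4/pi**3 + 24/pi) = 24/pi.
Hence Im(c_{4}) = (-1/8)·(24/pi) = -3/pi.

-3/pi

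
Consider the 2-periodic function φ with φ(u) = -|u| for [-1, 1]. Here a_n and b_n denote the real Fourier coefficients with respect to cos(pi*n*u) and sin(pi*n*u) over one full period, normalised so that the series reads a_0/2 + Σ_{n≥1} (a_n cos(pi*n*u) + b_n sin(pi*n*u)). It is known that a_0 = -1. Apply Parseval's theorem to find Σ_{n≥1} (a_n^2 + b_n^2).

1/6

Parseval: a_0^2/2 + Σ_{n≥1} (a_n^2+b_n^2) = ∫_{-1}^{1} φ(u)^2 du = 2/3.
Subtract a_0^2/2 = 1/2: Σ (a_n^2+b_n^2) = 1/6.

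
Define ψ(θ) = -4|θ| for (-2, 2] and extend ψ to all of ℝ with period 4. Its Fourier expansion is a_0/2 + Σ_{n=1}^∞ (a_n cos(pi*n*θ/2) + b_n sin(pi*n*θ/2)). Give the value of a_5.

32/(25*pi**2)

a_5 = 1/2 ∫_{-2}^{2} ψ(θ) cos(5*pi*θ/2) dθ.
ψ is even and cos(5*pi*θ/2) is even, so the integrand is even and a_5 = ∫_0^{2} ψ(θ) cos(5*pi*θ/2) dθ.
Integrating by parts (boundary term plus one more integral), an antiderivative of (-4*θ) cos(5*pi*θ/2) is -8*θ*sin(5*pi*θ/2)/(5*pi) - 16*cos(5*pi*θ/2)/(25*pi**2); evaluating from 0 to 2: ∫_{0}^{2} (-4*θ) cos(5*pi*θ/2) dθ = (16/(25*pi**2)) - (-16/(25*pi**2)) = 32/(25*pi**2).
Hence a_5 = 32/(25*pi**2).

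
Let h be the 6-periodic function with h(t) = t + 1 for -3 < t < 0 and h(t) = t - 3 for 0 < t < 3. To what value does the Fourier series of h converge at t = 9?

t = 9 differs from t = 3 by 1 full period(s), and the series is 6-periodic.
At t = 3 the one-sided limits are h(3^-) = 0 and h(3^+) = -2.
By Dirichlet's theorem the series converges to their average, [(0) + (-2)]/2 = -1.

-1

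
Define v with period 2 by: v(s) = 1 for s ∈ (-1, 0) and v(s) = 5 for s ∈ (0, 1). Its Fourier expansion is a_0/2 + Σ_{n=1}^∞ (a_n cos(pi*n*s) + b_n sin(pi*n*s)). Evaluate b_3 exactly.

8/(3*pi)

b_3 = ∫_{-1}^{1} v(s) sin(3*pi*s) ds.
Split the integral at the breakpoints.
Directly, an antiderivative of (1) sin(3*pi*s) is -cos(3*pi*s)/(3*pi); evaluating from -1 to 0: ∫_{-1}^{0} (1) sin(3*pi*s) ds = (-1/(3*pi)) - (1/(3*pi)) = -2/(3*pi).
Directly, an antiderivative of (5) sin(3*pi*s) is -5*cos(3*pi*s)/(3*pi); evaluating from 0 to 1: ∫_{0}^{1} (5) sin(3*pi*s) ds = (5/(3*pi)) - (-5/(3*pi)) = 10/(3*pi).
Summing the pieces gives b_3 = 8/(3*pi).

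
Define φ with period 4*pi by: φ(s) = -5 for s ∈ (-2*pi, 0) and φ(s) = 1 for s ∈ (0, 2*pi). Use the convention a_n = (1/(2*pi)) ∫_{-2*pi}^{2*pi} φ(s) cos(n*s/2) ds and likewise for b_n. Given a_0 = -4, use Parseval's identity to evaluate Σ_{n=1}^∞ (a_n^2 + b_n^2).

Parseval: a_0^2/2 + Σ_{n≥1} (a_n^2+b_n^2) = (1/(2*pi)) ∫_{-2*pi}^{2*pi} φ(s)^2 ds = 26.
Subtract a_0^2/2 = 8: Σ (a_n^2+b_n^2) = 18.

18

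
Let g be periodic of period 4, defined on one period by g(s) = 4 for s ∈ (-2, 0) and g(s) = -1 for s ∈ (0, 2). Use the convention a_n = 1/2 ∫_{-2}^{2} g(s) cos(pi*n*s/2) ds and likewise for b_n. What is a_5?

0

a_5 = 1/2 ∫_{-2}^{2} g(s) cos(5*pi*s/2) ds.
Split the integral at the breakpoints.
Directly, an antiderivative of (4) cos(5*pi*s/2) is 8*sin(5*pi*s/2)/(5*pi); evaluating from -2 to 0: ∫_{-2}^{0} (4) cos(5*pi*s/2) ds = (0) - (0) = 0.
Directly, an antiderivative of (-1) cos(5*pi*s/2) is -2*sin(5*pi*s/2)/(5*pi); evaluating from 0 to 2: ∫_{0}^{2} (-1) cos(5*pi*s/2) ds = (0) - (0) = 0.
Summing the pieces and multiplying by (1/2) gives a_5 = 0.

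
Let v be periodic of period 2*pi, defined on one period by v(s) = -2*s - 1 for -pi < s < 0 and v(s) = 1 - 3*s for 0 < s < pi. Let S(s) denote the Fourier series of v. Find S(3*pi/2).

s = 3*pi/2 differs from s = -pi/2 by 1 full period(s), and the series is 2*pi-periodic.
v is continuous at s = -pi/2 with value -1 + pi, so the series converges to -1 + pi there.

-1 + pi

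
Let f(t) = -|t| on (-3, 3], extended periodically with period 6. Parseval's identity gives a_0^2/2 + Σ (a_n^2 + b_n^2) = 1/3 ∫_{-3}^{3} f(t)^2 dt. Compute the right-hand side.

6

1/3 ∫_{-3}^{3} f(t)^2 dt = 1/3 · (18) = 6.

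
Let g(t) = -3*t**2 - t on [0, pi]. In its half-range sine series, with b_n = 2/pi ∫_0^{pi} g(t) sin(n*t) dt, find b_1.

-6*pi - 2 + 24/pi

b_1 = 2/pi ∫_0^{pi} (-3*t**2 - t) sin(t) dt.
Integrating by parts twice (tabular method), an antiderivative of (-3*t**2 - t) sin(t) is 3*t**2*cos(t) - 6*t*sin(t) + t*cos(t) - sin(t) - 6*cos(t); evaluating from 0 to pi: ∫_{0}^{pi} (-3*t**2 - t) sin(t) dt = (-3*pi**2 - pi + 6) - (-6) = -3*pi**2 - pi + 12.
Hence b_1 = (2/pi)·(-3*pi**2 - pi + 12) = -6*pi - 2 + 24/pi.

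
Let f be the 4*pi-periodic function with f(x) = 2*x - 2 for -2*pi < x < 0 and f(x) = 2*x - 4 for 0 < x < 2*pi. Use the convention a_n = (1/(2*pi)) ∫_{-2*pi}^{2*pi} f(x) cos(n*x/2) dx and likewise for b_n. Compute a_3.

a_3 = (1/(2*pi)) ∫_{-2*pi}^{2*pi} f(x) cos(3*x/2) dx.
Split the integral at the breakpoints.
Integrating by parts (boundary term plus one more integral), an antiderivative of (2*x - 2) cos(3*x/2) is 4*x*sin(3*x/2)/3 - 4*sin(3*x/2)/3 + 8*cos(3*x/2)/9; evaluating from -2*pi to 0: ∫_{-2*pi}^{0} (2*x - 2) cos(3*x/2) dx = (8/9) - (-8/9) = 16/9.
Integrating by parts (boundary term plus one more integral), an antiderivative of (2*x - 4) cos(3*x/2) is 4*x*sin(3*x/2)/3 - 8*sin(3*x/2)/3 + 8*cos(3*x/2)/9; evaluating from 0 to 2*pi: ∫_{0}^{2*pi} (2*x - 4) cos(3*x/2) dx = (-8/9) - (8/9) = -16/9.
Summing the pieces and multiplying by (1/(2*pi)) gives a_3 = 0.

0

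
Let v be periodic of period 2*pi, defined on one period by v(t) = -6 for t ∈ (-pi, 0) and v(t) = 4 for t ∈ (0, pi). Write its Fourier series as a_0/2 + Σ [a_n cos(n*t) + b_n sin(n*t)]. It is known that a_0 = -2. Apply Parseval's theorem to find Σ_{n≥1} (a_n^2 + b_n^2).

Parseval: a_0^2/2 + Σ_{n≥1} (a_n^2+b_n^2) = 1/pi ∫_{-pi}^{pi} v(t)^2 dt = 52.
Subtract a_0^2/2 = 2: Σ (a_n^2+b_n^2) = 50.

50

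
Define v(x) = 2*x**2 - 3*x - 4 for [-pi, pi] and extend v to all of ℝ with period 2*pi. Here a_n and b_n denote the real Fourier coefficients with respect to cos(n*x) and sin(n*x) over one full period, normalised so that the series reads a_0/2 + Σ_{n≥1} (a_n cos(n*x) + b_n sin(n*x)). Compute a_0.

-8 + 4*pi**2/3

a_0 = 1/pi ∫_{-pi}^{pi} v(x) dx = 1/pi · (4*pi*(-6 + pi**2)/3) = -8 + 4*pi**2/3.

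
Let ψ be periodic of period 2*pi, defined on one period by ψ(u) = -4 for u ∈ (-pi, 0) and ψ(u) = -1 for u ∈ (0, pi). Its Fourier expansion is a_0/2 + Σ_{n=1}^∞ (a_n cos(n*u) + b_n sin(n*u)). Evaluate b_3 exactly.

b_3 = 1/pi ∫_{-pi}^{pi} ψ(u) sin(3*u) du.
Split the integral at the breakpoints.
Directly, an antiderivative of (-4) sin(3*u) is 4*cos(3*u)/3; evaluating from -pi to 0: ∫_{-pi}^{0} (-4) sin(3*u) du = (4/3) - (-4/3) = 8/3.
Directly, an antiderivative of (-1) sin(3*u) is cos(3*u)/3; evaluating from 0 to pi: ∫_{0}^{pi} (-1) sin(3*u) du = (-1/3) - (1/3) = -2/3.
Summing the pieces and multiplying by (1/pi) gives b_3 = 2/pi.

2/pi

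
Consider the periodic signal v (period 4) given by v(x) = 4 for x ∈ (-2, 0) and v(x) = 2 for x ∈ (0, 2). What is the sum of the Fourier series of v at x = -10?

x = -10 differs from x = -2 by -2 full period(s), and the series is 4-periodic.
At x = -2 the one-sided limits are v(-2^-) = 2 and v(-2^+) = 4.
By Dirichlet's theorem the series converges to their average, [(2) + (4)]/2 = 3.

3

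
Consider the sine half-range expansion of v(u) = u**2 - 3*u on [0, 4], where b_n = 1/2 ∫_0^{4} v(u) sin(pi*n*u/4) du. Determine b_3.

b_3 = 1/2 ∫_0^{4} (u**2 - 3*u) sin(3*pi*u/4) du.
Integrating by parts twice (tabular method), an antiderivative of (u**2 - 3*u) sin(3*pi*u/4) is -4*u**2*cos(3*pi*u/4)/(3*pi) + 32*u*sin(3*pi*u/4)/(9*pi**2) + 4*u*cos(3*pi*u/4)/pi - 16*sin(3*pi*u/4)/(3*pi**2) + 128*cos(3*pi*u/4)/(27*pi**3); evaluating from 0 to 4: ∫_{0}^{4} (u**2 - 3*u) sin(3*pi*u/4) du = (16*(-8 + 9*pi**2)/(27*pi**3)) - (128/(27*pi**3)) = 16*(-16 + 9*pi**2)/(27*pi**3).
Hence b_3 = (1/2)·(16*(-16 + 9*pi**2)/(27*pi**3)) = 8*(-16 + 9*pi**2)/(27*pi**3).

8*(-16 + 9*pi**2)/(27*pi**3)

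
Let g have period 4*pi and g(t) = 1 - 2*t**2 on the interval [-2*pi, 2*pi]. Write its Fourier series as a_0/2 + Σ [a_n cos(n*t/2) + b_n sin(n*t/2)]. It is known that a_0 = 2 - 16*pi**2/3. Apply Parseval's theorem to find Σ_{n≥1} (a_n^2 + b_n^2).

512*pi**4/45

Parseval: a_0^2/2 + Σ_{n≥1} (a_n^2+b_n^2) = (1/(2*pi)) ∫_{-2*pi}^{2*pi} g(t)^2 dt = -32*pi**2/3 + 2 + 128*pi**4/5.
Subtract a_0^2/2 = 2*(3 - 8*pi**2)**2/9: Σ (a_n^2+b_n^2) = 512*pi**4/45.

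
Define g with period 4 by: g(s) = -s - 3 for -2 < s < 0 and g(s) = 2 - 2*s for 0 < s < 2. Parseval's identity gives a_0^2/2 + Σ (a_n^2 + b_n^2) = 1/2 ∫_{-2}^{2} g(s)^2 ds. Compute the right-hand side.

17/3

1/2 ∫_{-2}^{2} g(s)^2 ds = 1/2 · (34/3) = 17/3.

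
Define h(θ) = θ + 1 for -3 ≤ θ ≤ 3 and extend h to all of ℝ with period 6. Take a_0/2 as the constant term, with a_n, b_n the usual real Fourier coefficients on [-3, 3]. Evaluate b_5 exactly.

b_5 = 1/3 ∫_{-3}^{3} h(θ) sin(5*pi*θ/3) dθ.
Integrating by parts (boundary term plus one more integral), an antiderivative of (θ + 1) sin(5*pi*θ/3) is -3*θ*cos(5*pi*θ/3)/(5*pi) + 9*sin(5*pi*θ/3)/(25*pi**2) - 3*cos(5*pi*θ/3)/(5*pi); evaluating from -3 to 3: ∫_{-3}^{3} (θ + 1) sin(5*pi*θ/3) dθ = (12/(5*pi)) - (-6/(5*pi)) = 18/(5*pi).
Hence b_5 = (1/3)·(18/(5*pi)) = 6/(5*pi).

6/(5*pi)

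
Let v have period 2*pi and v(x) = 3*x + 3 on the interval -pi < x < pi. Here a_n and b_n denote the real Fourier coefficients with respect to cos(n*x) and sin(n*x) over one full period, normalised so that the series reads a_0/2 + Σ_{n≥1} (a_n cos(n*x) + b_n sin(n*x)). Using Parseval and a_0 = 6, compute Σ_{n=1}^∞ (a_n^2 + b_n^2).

6*pi**2

Parseval: a_0^2/2 + Σ_{n≥1} (a_n^2+b_n^2) = 1/pi ∫_{-pi}^{pi} v(x)^2 dx = 18 + 6*pi**2.
Subtract a_0^2/2 = 18: Σ (a_n^2+b_n^2) = 6*pi**2.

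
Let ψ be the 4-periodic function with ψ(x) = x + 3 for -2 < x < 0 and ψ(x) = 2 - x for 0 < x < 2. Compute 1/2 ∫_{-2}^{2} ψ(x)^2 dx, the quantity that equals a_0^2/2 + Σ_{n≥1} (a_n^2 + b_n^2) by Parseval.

1/2 ∫_{-2}^{2} ψ(x)^2 dx = 1/2 · (34/3) = 17/3.

17/3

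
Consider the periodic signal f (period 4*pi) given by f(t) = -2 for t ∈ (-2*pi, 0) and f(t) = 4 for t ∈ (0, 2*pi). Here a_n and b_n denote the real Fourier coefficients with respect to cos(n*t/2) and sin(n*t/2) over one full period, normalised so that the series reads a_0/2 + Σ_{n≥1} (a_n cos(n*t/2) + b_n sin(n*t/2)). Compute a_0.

2

a_0 = (1/(2*pi)) ∫_{-2*pi}^{2*pi} f(t) dt = (1/(2*pi)) · (4*pi) = 2.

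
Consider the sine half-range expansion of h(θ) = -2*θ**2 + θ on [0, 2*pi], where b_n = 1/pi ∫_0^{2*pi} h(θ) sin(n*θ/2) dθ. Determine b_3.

b_3 = 1/pi ∫_0^{2*pi} (-2*θ**2 + θ) sin(3*θ/2) dθ.
Integrating by parts twice (tabular method), an antiderivative of (-2*θ**2 + θ) sin(3*θ/2) is 4*θ**2*cos(3*θ/2)/3 - 16*θ*sin(3*θ/2)/9 - 2*θ*cos(3*θ/2)/3 + 4*sin(3*θ/2)/9 - 32*cos(3*θ/2)/27; evaluating from 0 to 2*pi: ∫_{0}^{2*pi} (-2*θ**2 + θ) sin(3*θ/2) dθ = (-16*pi**2/3 + 32/27 + 4*pi/3) - (-32/27) = -16*pi**2/3 + 64/27 + 4*pi/3.
Hence b_3 = (1/pi)·(-16*pi**2/3 + 64/27 + 4*pi/3) = 4*(-36*pi**2 + 16 + 9*pi)/(27*pi).

4*(-36*pi**2 + 16 + 9*pi)/(27*pi)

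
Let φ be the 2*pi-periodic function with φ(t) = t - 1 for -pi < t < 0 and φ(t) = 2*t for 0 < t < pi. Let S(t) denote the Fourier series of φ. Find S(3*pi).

t = 3*pi differs from t = pi by 1 full period(s), and the series is 2*pi-periodic.
At t = pi the one-sided limits are φ(pi^-) = 2*pi and φ(pi^+) = -pi - 1.
By Dirichlet's theorem the series converges to their average, [(2*pi) + (-pi - 1)]/2 = -1/2 + pi/2.

-1/2 + pi/2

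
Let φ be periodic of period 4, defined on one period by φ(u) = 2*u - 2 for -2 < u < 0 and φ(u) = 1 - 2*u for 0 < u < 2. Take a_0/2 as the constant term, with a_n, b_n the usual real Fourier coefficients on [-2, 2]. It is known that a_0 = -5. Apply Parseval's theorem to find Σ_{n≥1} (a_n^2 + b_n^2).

Parseval: a_0^2/2 + Σ_{n≥1} (a_n^2+b_n^2) = 1/2 ∫_{-2}^{2} φ(u)^2 du = 59/3.
Subtract a_0^2/2 = 25/2: Σ (a_n^2+b_n^2) = 43/6.

43/6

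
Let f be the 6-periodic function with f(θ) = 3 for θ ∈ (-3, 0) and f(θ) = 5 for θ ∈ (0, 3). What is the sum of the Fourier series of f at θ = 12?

θ = 12 differs from θ = 0 by 2 full period(s), and the series is 6-periodic.
At θ = 0 the one-sided limits are f(0^-) = 3 and f(0^+) = 5.
By Dirichlet's theorem the series converges to their average, [(3) + (5)]/2 = 4.

4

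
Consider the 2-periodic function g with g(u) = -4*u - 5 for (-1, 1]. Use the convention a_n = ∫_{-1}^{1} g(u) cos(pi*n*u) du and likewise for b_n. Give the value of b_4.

b_4 = ∫_{-1}^{1} g(u) sin(4*pi*u) du.
Integrating by parts (boundary term plus one more integral), an antiderivative of (-4*u - 5) sin(4*pi*u) is u*cos(4*pi*u)/pi - sin(4*pi*u)/(4*pi**2) + 5*cos(4*pi*u)/(4*pi); evaluating from -1 to 1: ∫_{-1}^{1} (-4*u - 5) sin(4*pi*u) du = (9/(4*pi)) - (1/(4*pi)) = 2/pi.
Hence b_4 = 2/pi.

2/pi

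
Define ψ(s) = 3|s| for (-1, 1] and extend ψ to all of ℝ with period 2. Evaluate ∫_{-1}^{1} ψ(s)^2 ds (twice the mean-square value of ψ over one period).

6

∫_{-1}^{1} ψ(s)^2 ds = 6.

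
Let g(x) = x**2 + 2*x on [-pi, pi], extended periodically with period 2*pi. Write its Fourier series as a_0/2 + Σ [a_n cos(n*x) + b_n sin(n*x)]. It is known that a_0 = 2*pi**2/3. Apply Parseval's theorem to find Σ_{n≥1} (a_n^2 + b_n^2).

8*pi**2*(pi**2 + 15)/45

Parseval: a_0^2/2 + Σ_{n≥1} (a_n^2+b_n^2) = 1/pi ∫_{-pi}^{pi} g(x)^2 dx = 2*pi**2*(20 + 3*pi**2)/15.
Subtract a_0^2/2 = 2*pi**4/9: Σ (a_n^2+b_n^2) = 8*pi**2*(pi**2 + 15)/45.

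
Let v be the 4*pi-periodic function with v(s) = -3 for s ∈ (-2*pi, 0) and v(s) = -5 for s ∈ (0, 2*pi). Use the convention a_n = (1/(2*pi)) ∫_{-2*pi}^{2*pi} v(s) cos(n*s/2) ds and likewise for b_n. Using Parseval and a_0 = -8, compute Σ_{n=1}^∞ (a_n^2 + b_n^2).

Parseval: a_0^2/2 + Σ_{n≥1} (a_n^2+b_n^2) = (1/(2*pi)) ∫_{-2*pi}^{2*pi} v(s)^2 ds = 34.
Subtract a_0^2/2 = 32: Σ (a_n^2+b_n^2) = 2.

2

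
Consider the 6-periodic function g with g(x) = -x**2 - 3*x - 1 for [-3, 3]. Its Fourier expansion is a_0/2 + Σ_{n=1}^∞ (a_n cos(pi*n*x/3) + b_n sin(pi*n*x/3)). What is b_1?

b_1 = 1/3 ∫_{-3}^{3} g(x) sin(pi*x/3) dx.
Integrating by parts twice (tabular method), an antiderivative of (-x**2 - 3*x - 1) sin(pi*x/3) is 3*x**2*cos(pi*x/3)/pi - 18*x*sin(pi*x/3)/pi**2 + 9*x*cos(pi*x/3)/pi - 27*sin(pi*x/3)/pi**2 - 54*cos(pi*x/3)/pi**3 + 3*cos(pi*x/3)/pi; evaluating from -3 to 3: ∫_{-3}^{3} (-x**2 - 3*x - 1) sin(pi*x/3) dx = (-57/pi + 54/pi**3) - (-3/pi + 54/pi**3) = -54/pi.
Hence b_1 = (1/3)·(-54/pi) = -18/pi.

-18/pi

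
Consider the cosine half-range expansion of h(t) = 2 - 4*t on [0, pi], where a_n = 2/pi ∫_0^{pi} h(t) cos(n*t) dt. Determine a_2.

0

a_2 = 2/pi ∫_0^{pi} (2 - 4*t) cos(2*t) dt.
Integrating by parts (boundary term plus one more integral), an antiderivative of (2 - 4*t) cos(2*t) is -2*t*sin(2*t) + sin(2*t) - cos(2*t); evaluating from 0 to pi: ∫_{0}^{pi} (2 - 4*t) cos(2*t) dt = (-1) - (-1) = 0.
Hence a_2 = (2/pi)·(0) = 0.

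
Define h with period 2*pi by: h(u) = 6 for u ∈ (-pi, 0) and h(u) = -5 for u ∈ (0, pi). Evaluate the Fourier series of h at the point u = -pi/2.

6

h is continuous at u = -pi/2 with value 6, so the series converges to 6 there.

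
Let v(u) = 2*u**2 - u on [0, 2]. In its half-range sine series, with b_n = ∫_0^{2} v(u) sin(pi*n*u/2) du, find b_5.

b_5 = ∫_0^{2} (2*u**2 - u) sin(5*pi*u/2) du.
Integrating by parts twice (tabular method), an antiderivative of (2*u**2 - u) sin(5*pi*u/2) is -4*u**2*cos(5*pi*u/2)/(5*pi) + 16*u*sin(5*pi*u/2)/(25*pi**2) + 2*u*cos(5*pi*u/2)/(5*pi) - 4*sin(5*pi*u/2)/(25*pi**2) + 32*cos(5*pi*u/2)/(125*pi**3); evaluating from 0 to 2: ∫_{0}^{2} (2*u**2 - u) sin(5*pi*u/2) du = (4*(-8 + 75*pi**2)/(125*pi**3)) - (32/(125*pi**3)) = 4*(-16 + 75*pi**2)/(125*pi**3).
Hence b_5 = 4*(-16 + 75*pi**2)/(125*pi**3).

4*(-16 + 75*pi**2)/(125*pi**3)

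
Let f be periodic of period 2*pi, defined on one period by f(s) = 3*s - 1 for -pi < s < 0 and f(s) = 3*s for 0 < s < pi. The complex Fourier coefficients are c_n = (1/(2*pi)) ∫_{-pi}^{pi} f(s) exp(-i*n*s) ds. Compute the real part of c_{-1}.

Since f is real-valued, Re(c_{-1}) = (1/(2*pi)) ∫_{-pi}^{pi} f(s) cos(-s) ds = a_{1}/2.
Split the integral at the breakpoints.
Integrating by parts (boundary term plus one more integral), an antiderivative of (3*s - 1) cos(-s) is 3*s*sin(s) - sin(s) + 3*cos(s); evaluating from -pi to 0: ∫_{-pi}^{0} (3*s - 1) cos(-s) ds = (3) - (-3) = 6.
Integrating by parts (boundary term plus one more integral), an antiderivative of (3*s) cos(-s) is 3*s*sin(s) + 3*cos(s); evaluating from 0 to pi: ∫_{0}^{pi} (3*s) cos(-s) ds = (-3) - (3) = -6.
So ∫_{-pi}^{pi} f(s) cos(-s) ds = 0.
Hence Re(c_{-1}) = (1/(2*pi))·(0) = 0.

0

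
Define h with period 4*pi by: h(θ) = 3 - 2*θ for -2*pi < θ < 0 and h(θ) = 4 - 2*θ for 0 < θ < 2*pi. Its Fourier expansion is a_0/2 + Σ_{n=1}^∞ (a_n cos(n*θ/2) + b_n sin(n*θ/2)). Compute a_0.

7

a_0 = (1/(2*pi)) ∫_{-2*pi}^{2*pi} h(θ) dθ = (1/(2*pi)) · (14*pi) = 7.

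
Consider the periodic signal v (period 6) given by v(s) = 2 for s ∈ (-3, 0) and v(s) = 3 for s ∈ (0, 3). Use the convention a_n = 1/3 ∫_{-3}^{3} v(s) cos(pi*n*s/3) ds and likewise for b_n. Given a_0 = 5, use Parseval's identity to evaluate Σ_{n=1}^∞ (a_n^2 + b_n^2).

Parseval: a_0^2/2 + Σ_{n≥1} (a_n^2+b_n^2) = 1/3 ∫_{-3}^{3} v(s)^2 ds = 13.
Subtract a_0^2/2 = 25/2: Σ (a_n^2+b_n^2) = 1/2.

1/2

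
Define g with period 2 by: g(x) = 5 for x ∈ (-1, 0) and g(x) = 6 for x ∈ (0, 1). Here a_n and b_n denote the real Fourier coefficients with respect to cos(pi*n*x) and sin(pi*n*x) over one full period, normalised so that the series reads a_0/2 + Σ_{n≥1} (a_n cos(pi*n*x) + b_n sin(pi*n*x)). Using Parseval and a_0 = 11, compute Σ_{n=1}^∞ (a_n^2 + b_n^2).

Parseval: a_0^2/2 + Σ_{n≥1} (a_n^2+b_n^2) = ∫_{-1}^{1} g(x)^2 dx = 61.
Subtract a_0^2/2 = 121/2: Σ (a_n^2+b_n^2) = 1/2.

1/2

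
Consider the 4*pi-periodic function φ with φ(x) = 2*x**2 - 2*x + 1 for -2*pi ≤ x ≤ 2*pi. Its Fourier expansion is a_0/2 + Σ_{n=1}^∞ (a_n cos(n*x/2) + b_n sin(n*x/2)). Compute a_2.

8

a_2 = (1/(2*pi)) ∫_{-2*pi}^{2*pi} φ(x) cos(x) dx.
Integrating by parts twice (tabular method), an antiderivative of (2*x**2 - 2*x + 1) cos(x) is 2*x**2*sin(x) - 2*x*sin(x) + 4*x*cos(x) - 3*sin(x) - 2*cos(x); evaluating from -2*pi to 2*pi: ∫_{-2*pi}^{2*pi} (2*x**2 - 2*x + 1) cos(x) dx = (-2 + 8*pi) - (-8*pi - 2) = 16*pi.
Hence a_2 = (1/(2*pi))·(16*pi) = 8.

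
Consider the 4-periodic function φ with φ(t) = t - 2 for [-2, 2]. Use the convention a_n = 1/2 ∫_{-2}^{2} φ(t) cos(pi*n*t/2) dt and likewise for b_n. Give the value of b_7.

b_7 = 1/2 ∫_{-2}^{2} φ(t) sin(7*pi*t/2) dt.
Integrating by parts (boundary term plus one more integral), an antiderivative of (t - 2) sin(7*pi*t/2) is -2*t*cos(7*pi*t/2)/(7*pi) + 4*sin(7*pi*t/2)/(49*pi**2) + 4*cos(7*pi*t/2)/(7*pi); evaluating from -2 to 2: ∫_{-2}^{2} (t - 2) sin(7*pi*t/2) dt = (0) - (-8/(7*pi)) = 8/(7*pi).
Hence b_7 = (1/2)·(8/(7*pi)) = 4/(7*pi).

4/(7*pi)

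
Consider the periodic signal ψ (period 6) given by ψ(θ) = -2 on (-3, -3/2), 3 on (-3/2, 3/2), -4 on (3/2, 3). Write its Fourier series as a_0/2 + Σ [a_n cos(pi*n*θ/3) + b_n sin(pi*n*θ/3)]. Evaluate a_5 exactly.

12/(5*pi)

a_5 = 1/3 ∫_{-3}^{3} ψ(θ) cos(5*pi*θ/3) dθ.
Split the integral at the breakpoints.
Directly, an antiderivative of (-2) cos(5*pi*θ/3) is -6*sin(5*pi*θ/3)/(5*pi); evaluating from -3 to -3/2: ∫_{-3}^{-3/2} (-2) cos(5*pi*θ/3) dθ = (6/(5*pi)) - (0) = 6/(5*pi).
Directly, an antiderivative of (3) cos(5*pi*θ/3) is 9*sin(5*pi*θ/3)/(5*pi); evaluating from -3/2 to 3/2: ∫_{-3/2}^{3/2} (3) cos(5*pi*θ/3) dθ = (9/(5*pi)) - (-9/(5*pi)) = 18/(5*pi).
Directly, an antiderivative of (-4) cos(5*pi*θ/3) is -12*sin(5*pi*θ/3)/(5*pi); evaluating from 3/2 to 3: ∫_{3/2}^{3} (-4) cos(5*pi*θ/3) dθ = (0) - (-12/(5*pi)) = 12/(5*pi).
Summing the pieces and multiplying by (1/3) gives a_5 = 12/(5*pi).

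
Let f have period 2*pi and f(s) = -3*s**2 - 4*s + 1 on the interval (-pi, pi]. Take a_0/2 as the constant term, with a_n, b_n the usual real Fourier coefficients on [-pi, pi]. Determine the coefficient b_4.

b_4 = 1/pi ∫_{-pi}^{pi} f(s) sin(4*s) ds.
Integrating by parts twice (tabular method), an antiderivative of (-3*s**2 - 4*s + 1) sin(4*s) is 3*s**2*cos(4*s)/4 - 3*s*sin(4*s)/8 + s*cos(4*s) - sin(4*s)/4 - 11*cos(4*s)/32; evaluating from -pi to pi: ∫_{-pi}^{pi} (-3*s**2 - 4*s + 1) sin(4*s) ds = (-11/32 + pi + 3*pi**2/4) - (-pi - 11/32 + 3*pi**2/4) = 2*pi.
Hence b_4 = (1/pi)·(2*pi) = 2.

2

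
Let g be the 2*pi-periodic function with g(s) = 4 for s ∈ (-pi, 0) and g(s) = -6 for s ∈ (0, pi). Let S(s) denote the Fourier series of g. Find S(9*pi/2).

-6

s = 9*pi/2 differs from s = pi/2 by 2 full period(s), and the series is 2*pi-periodic.
g is continuous at s = pi/2 with value -6, so the series converges to -6 there.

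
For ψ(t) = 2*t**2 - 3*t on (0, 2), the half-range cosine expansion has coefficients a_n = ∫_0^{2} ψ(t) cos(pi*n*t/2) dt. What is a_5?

a_5 = ∫_0^{2} (2*t**2 - 3*t) cos(5*pi*t/2) dt.
Integrating by parts twice (tabular method), an antiderivative of (2*t**2 - 3*t) cos(5*pi*t/2) is 4*t**2*sin(5*pi*t/2)/(5*pi) - 6*t*sin(5*pi*t/2)/(5*pi) + 16*t*cos(5*pi*t/2)/(25*pi**2) - 32*sin(5*pi*t/2)/(125*pi**3) - 12*cos(5*pi*t/2)/(25*pi**2); evaluating from 0 to 2: ∫_{0}^{2} (2*t**2 - 3*t) cos(5*pi*t/2) dt = (-4/(5*pi**2)) - (-12/(25*pi**2)) = -8/(25*pi**2).
Hence a_5 = -8/(25*pi**2).

-8/(25*pi**2)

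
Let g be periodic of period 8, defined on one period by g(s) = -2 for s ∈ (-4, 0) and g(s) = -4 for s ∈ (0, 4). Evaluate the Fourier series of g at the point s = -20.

-3

s = -20 differs from s = -4 by -2 full period(s), and the series is 8-periodic.
At s = -4 the one-sided limits are g(-4^-) = -4 and g(-4^+) = -2.
By Dirichlet's theorem the series converges to their average, [(-4) + (-2)]/2 = -3.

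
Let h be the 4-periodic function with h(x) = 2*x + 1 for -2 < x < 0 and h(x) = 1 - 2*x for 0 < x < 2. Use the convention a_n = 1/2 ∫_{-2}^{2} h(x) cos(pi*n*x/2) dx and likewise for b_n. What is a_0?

-2

a_0 = 1/2 ∫_{-2}^{2} h(x) dx = 1/2 · (-4) = -2.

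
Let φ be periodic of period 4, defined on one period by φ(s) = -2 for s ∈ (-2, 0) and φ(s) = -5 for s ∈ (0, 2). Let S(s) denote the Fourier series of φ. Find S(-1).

-2

φ is continuous at s = -1 with value -2, so the series converges to -2 there.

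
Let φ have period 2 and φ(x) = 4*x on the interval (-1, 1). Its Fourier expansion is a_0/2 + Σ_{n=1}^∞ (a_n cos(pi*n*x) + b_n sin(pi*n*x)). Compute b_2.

b_2 = ∫_{-1}^{1} φ(x) sin(2*pi*x) dx.
φ is odd and sin(2*pi*x) is odd, so the integrand is even and b_2 = 2 ∫_0^{1} φ(x) sin(2*pi*x) dx.
Integrating by parts (boundary term plus one more integral), an antiderivative of (4*x) sin(2*pi*x) is -2*x*cos(2*pi*x)/pi + sin(2*pi*x)/pi**2; evaluating from 0 to 1: ∫_{0}^{1} (4*x) sin(2*pi*x) dx = (-2/pi) - (0) = -2/pi.
Hence b_2 = 2·(-2/pi) = -4/pi.

-4/pi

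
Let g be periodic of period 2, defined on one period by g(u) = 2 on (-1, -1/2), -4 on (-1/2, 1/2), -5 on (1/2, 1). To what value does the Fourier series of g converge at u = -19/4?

2

u = -19/4 differs from u = -3/4 by -2 full period(s), and the series is 2-periodic.
g is continuous at u = -3/4 with value 2, so the series converges to 2 there.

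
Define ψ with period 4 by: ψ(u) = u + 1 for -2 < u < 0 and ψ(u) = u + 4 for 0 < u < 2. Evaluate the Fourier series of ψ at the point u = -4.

5/2

u = -4 differs from u = 0 by -1 full period(s), and the series is 4-periodic.
At u = 0 the one-sided limits are ψ(0^-) = 1 and ψ(0^+) = 4.
By Dirichlet's theorem the series converges to their average, [(1) + (4)]/2 = 5/2.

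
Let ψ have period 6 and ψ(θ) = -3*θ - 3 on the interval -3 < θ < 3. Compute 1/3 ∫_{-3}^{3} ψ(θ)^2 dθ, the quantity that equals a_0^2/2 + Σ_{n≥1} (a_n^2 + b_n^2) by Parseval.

1/3 ∫_{-3}^{3} ψ(θ)^2 dθ = 1/3 · (216) = 72.

72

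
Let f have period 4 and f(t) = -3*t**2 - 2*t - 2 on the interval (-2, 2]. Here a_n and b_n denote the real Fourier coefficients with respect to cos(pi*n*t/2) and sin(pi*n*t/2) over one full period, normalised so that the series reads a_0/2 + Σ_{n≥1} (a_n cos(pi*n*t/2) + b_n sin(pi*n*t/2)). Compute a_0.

a_0 = 1/2 ∫_{-2}^{2} f(t) dt = 1/2 · (-24) = -12.

-12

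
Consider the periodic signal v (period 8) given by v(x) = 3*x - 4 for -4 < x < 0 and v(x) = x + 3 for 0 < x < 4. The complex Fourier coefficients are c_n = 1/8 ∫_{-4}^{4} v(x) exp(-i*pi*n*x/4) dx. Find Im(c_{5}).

-3/pi

Since v is real-valued, Im(c_{5}) = -1/8 ∫_{-4}^{4} v(x) sin(5*pi*x/4) dx = -b_{5}/2.
Split the integral at the breakpoints.
Integrating by parts (boundary term plus one more integral), an antiderivative of (3*x - 4) sin(5*pi*x/4) is -12*x*cos(5*pi*x/4)/(5*pi) + 48*sin(5*pi*x/4)/(25*pi**2) + 16*cos(5*pi*x/4)/(5*pi); evaluating from -4 to 0: ∫_{-4}^{0} (3*x - 4) sin(5*pi*x/4) dx = (16/(5*pi)) - (-64/(5*pi)) = 16/pi.
Integrating by parts (boundary term plus one more integral), an antiderivative of (x + 3) sin(5*pi*x/4) is -4*x*cos(5*pi*x/4)/(5*pi) + 16*sin(5*pi*x/4)/(25*pi**2) - 12*cos(5*pi*x/4)/(5*pi); evaluating from 0 to 4: ∫_{0}^{4} (x + 3) sin(5*pi*x/4) dx = (28/(5*pi)) - (-12/(5*pi)) = 8/pi.
So ∫_{-4}^{4} v(x) sin(5*pi*x/4) dx = 24/pi.
Hence Im(c_{5}) = (-1/8)·(24/pi) = -3/pi.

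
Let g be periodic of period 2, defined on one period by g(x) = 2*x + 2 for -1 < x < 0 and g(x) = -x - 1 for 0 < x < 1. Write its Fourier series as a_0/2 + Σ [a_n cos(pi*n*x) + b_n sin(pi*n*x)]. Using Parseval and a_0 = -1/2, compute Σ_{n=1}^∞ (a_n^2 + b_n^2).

Parseval: a_0^2/2 + Σ_{n≥1} (a_n^2+b_n^2) = ∫_{-1}^{1} g(x)^2 dx = 11/3.
Subtract a_0^2/2 = 1/8: Σ (a_n^2+b_n^2) = 85/24.

85/24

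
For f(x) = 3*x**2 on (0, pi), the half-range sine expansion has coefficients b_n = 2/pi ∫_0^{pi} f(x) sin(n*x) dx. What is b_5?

6*(-4 + 25*pi**2)/(125*pi)

b_5 = 2/pi ∫_0^{pi} (3*x**2) sin(5*x) dx.
Integrating by parts twice (tabular method), an antiderivative of (3*x**2) sin(5*x) is -3*x**2*cos(5*x)/5 + 6*x*sin(5*x)/25 + 6*cos(5*x)/125; evaluating from 0 to pi: ∫_{0}^{pi} (3*x**2) sin(5*x) dx = (-6/125 + 3*pi**2/5) - (6/125) = -12/125 + 3*pi**2/5.
Hence b_5 = (2/pi)·(-12/125 + 3*pi**2/5) = 6*(-4 + 25*pi**2)/(125*pi).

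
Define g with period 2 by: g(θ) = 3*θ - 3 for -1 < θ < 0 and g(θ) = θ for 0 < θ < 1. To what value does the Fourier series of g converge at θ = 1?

At θ = 1 the one-sided limits are g(1^-) = 1 and g(1^+) = -6.
By Dirichlet's theorem the series converges to their average, [(1) + (-6)]/2 = -5/2.

-5/2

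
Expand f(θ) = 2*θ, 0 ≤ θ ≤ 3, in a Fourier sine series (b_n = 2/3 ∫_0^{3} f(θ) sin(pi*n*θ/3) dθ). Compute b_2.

b_2 = 2/3 ∫_0^{3} (2*θ) sin(2*pi*θ/3) dθ.
Integrating by parts (boundary term plus one more integral), an antiderivative of (2*θ) sin(2*pi*θ/3) is -3*θ*cos(2*pi*θ/3)/pi + 9*sin(2*pi*θ/3)/(2*pi**2); evaluating from 0 to 3: ∫_{0}^{3} (2*θ) sin(2*pi*θ/3) dθ = (-9/pi) - (0) = -9/pi.
Hence b_2 = (2/3)·(-9/pi) = -6/pi.

-6/pi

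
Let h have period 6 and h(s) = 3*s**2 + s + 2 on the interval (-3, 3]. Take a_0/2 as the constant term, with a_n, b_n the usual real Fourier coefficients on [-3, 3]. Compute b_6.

-1/pi

b_6 = 1/3 ∫_{-3}^{3} h(s) sin(2*pi*s) ds.
Integrating by parts twice (tabular method), an antiderivative of (3*s**2 + s + 2) sin(2*pi*s) is -3*s**2*cos(2*pi*s)/(2*pi) + 3*s*sin(2*pi*s)/(2*pi**2) - s*cos(2*pi*s)/(2*pi) + sin(2*pi*s)/(4*pi**2) - cos(2*pi*s)/pi + 3*cos(2*pi*s)/(4*pi**3); evaluating from -3 to 3: ∫_{-3}^{3} (3*s**2 + s + 2) sin(2*pi*s) ds = (-16/pi + 3/(4*pi**3)) - (-13/pi + 3/(4*pi**3)) = -3/pi.
Hence b_6 = (1/3)·(-3/pi) = -1/pi.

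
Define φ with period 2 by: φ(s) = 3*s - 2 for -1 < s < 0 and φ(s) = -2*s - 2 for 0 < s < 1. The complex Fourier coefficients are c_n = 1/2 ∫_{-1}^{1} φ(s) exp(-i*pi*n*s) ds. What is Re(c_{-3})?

Since φ is real-valued, Re(c_{-3}) = 1/2 ∫_{-1}^{1} φ(s) cos(-3*pi*s) ds = a_{3}/2.
Split the integral at the breakpoints.
Integrating by parts (boundary term plus one more integral), an antiderivative of (3*s - 2) cos(-3*pi*s) is s*sin(3*pi*s)/pi - 2*sin(3*pi*s)/(3*pi) + cos(3*pi*s)/(3*pi**2); evaluating from -1 to 0: ∫_{-1}^{0} (3*s - 2) cos(-3*pi*s) ds = (1/(3*pi**2)) - (-1/(3*pi**2)) = 2/(3*pi**2).
Integrating by parts (boundary term plus one more integral), an antiderivative of (-2*s - 2) cos(-3*pi*s) is -2*s*sin(3*pi*s)/(3*pi) - 2*sin(3*pi*s)/(3*pi) - 2*cos(3*pi*s)/(9*pi**2); evaluating from 0 to 1: ∫_{0}^{1} (-2*s - 2) cos(-3*pi*s) ds = (2/(9*pi**2)) - (-2/(9*pi**2)) = 4/(9*pi**2).
So ∫_{-1}^{1} φ(s) cos(-3*pi*s) ds = 10/(9*pi**2).
Hence Re(c_{-3}) = (1/2)·(10/(9*pi**2)) = 5/(9*pi**2).

5/(9*pi**2)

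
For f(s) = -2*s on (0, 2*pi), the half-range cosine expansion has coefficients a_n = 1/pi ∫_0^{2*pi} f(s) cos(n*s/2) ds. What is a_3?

16/(9*pi)

a_3 = 1/pi ∫_0^{2*pi} (-2*s) cos(3*s/2) ds.
Integrating by parts (boundary term plus one more integral), an antiderivative of (-2*s) cos(3*s/2) is -4*s*sin(3*s/2)/3 - 8*cos(3*s/2)/9; evaluating from 0 to 2*pi: ∫_{0}^{2*pi} (-2*s) cos(3*s/2) ds = (8/9) - (-8/9) = 16/9.
Hence a_3 = (1/pi)·(16/9) = 16/(9*pi).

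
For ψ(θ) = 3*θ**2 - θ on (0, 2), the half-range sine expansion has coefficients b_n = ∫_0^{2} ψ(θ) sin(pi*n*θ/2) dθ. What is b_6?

-10/(3*pi)

b_6 = ∫_0^{2} (3*θ**2 - θ) sin(3*pi*θ) dθ.
Integrating by parts twice (tabular method), an antiderivative of (3*θ**2 - θ) sin(3*pi*θ) is -θ**2*cos(3*pi*θ)/pi + 2*θ*sin(3*pi*θ)/(3*pi**2) + θ*cos(3*pi*θ)/(3*pi) - sin(3*pi*θ)/(9*pi**2) + 2*cos(3*pi*θ)/(9*pi**3); evaluating from 0 to 2: ∫_{0}^{2} (3*θ**2 - θ) sin(3*pi*θ) dθ = (2*(1 - 15*pi**2)/(9*pi**3)) - (2/(9*pi**3)) = -10/(3*pi).
Hence b_6 = -10/(3*pi).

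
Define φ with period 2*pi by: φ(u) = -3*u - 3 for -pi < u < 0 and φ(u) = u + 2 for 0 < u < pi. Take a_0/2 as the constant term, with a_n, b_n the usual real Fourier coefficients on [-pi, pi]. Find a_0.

a_0 = 1/pi ∫_{-pi}^{pi} φ(u) du = 1/pi · (pi*(-1 + 2*pi)) = -1 + 2*pi.

-1 + 2*pi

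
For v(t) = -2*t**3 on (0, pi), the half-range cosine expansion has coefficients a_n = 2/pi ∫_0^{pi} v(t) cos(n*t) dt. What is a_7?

a_7 = 2/pi ∫_0^{pi} (-2*t**3) cos(7*t) dt.
Integrating by parts three times (tabular method), an antiderivative of (-2*t**3) cos(7*t) is -2*t**3*sin(7*t)/7 - 6*t**2*cos(7*t)/49 + 12*t*sin(7*t)/343 + 12*cos(7*t)/2401; evaluating from 0 to pi: ∫_{0}^{pi} (-2*t**3) cos(7*t) dt = (-12/2401 + 6*pi**2/49) - (12/2401) = -24/2401 + 6*pi**2/49.
Hence a_7 = (2/pi)·(-24/2401 + 6*pi**2/49) = 12*(-4 + 49*pi**2)/(2401*pi).

12*(-4 + 49*pi**2)/(2401*pi)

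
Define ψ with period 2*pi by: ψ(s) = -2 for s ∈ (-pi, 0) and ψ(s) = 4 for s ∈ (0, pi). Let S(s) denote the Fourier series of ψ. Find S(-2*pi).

s = -2*pi differs from s = 0 by -1 full period(s), and the series is 2*pi-periodic.
At s = 0 the one-sided limits are ψ(0^-) = -2 and ψ(0^+) = 4.
By Dirichlet's theorem the series converges to their average, [(-2) + (4)]/2 = 1.

1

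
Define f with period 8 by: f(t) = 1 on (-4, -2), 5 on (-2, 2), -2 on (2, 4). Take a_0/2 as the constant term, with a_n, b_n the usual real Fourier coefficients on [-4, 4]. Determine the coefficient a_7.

-11/(7*pi)

a_7 = 1/4 ∫_{-4}^{4} f(t) cos(7*pi*t/4) dt.
Split the integral at the breakpoints.
Directly, an antiderivative of (1) cos(7*pi*t/4) is 4*sin(7*pi*t/4)/(7*pi); evaluating from -4 to -2: ∫_{-4}^{-2} (1) cos(7*pi*t/4) dt = (4/(7*pi)) - (0) = 4/(7*pi).
Directly, an antiderivative of (5) cos(7*pi*t/4) is 20*sin(7*pi*t/4)/(7*pi); evaluating from -2 to 2: ∫_{-2}^{2} (5) cos(7*pi*t/4) dt = (-20/(7*pi)) - (20/(7*pi)) = -40/(7*pi).
Directly, an antiderivative of (-2) cos(7*pi*t/4) is -8*sin(7*pi*t/4)/(7*pi); evaluating from 2 to 4: ∫_{2}^{4} (-2) cos(7*pi*t/4) dt = (0) - (8/(7*pi)) = -8/(7*pi).
Summing the pieces and multiplying by (1/4) gives a_7 = -11/(7*pi).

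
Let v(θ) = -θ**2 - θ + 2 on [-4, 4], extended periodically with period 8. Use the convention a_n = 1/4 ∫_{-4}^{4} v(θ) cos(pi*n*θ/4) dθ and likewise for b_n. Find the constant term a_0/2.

-10/3

a_0 = 1/4 ∫_{-4}^{4} v(θ) dθ = 1/4 · (-80/3) = -20/3.
So the constant term a_0/2 = -10/3.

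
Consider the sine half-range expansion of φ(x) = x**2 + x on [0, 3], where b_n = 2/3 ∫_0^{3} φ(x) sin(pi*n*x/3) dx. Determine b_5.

24*(-3 + 25*pi**2)/(125*pi**3)

b_5 = 2/3 ∫_0^{3} (x**2 + x) sin(5*pi*x/3) dx.
Integrating by parts twice (tabular method), an antiderivative of (x**2 + x) sin(5*pi*x/3) is -3*x**2*cos(5*pi*x/3)/(5*pi) + 18*x*sin(5*pi*x/3)/(25*pi**2) - 3*x*cos(5*pi*x/3)/(5*pi) + 9*sin(5*pi*x/3)/(25*pi**2) + 54*cos(5*pi*x/3)/(125*pi**3); evaluating from 0 to 3: ∫_{0}^{3} (x**2 + x) sin(5*pi*x/3) dx = (18*(-3 + 50*pi**2)/(125*pi**3)) - (54/(125*pi**3)) = 36*(-3 + 25*pi**2)/(125*pi**3).
Hence b_5 = (2/3)·(36*(-3 + 25*pi**2)/(125*pi**3)) = 24*(-3 + 25*pi**2)/(125*pi**3).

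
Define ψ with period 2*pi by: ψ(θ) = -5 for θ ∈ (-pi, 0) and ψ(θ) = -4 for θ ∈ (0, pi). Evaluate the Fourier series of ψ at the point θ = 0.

-9/2

At θ = 0 the one-sided limits are ψ(0^-) = -5 and ψ(0^+) = -4.
By Dirichlet's theorem the series converges to their average, [(-5) + (-4)]/2 = -9/2.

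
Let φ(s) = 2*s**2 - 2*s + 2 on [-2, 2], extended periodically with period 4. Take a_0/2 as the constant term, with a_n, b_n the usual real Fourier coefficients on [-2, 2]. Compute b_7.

b_7 = 1/2 ∫_{-2}^{2} φ(s) sin(7*pi*s/2) ds.
Integrating by parts twice (tabular method), an antiderivative of (2*s**2 - 2*s + 2) sin(7*pi*s/2) is -4*s**2*cos(7*pi*s/2)/(7*pi) + 16*s*sin(7*pi*s/2)/(49*pi**2) + 4*s*cos(7*pi*s/2)/(7*pi) - 8*sin(7*pi*s/2)/(49*pi**2) - 4*cos(7*pi*s/2)/(7*pi) + 32*cos(7*pi*s/2)/(343*pi**3); evaluating from -2 to 2: ∫_{-2}^{2} (2*s**2 - 2*s + 2) sin(7*pi*s/2) ds = (4*(-8 + 147*pi**2)/(343*pi**3)) - (-32/(343*pi**3) + 4/pi) = -16/(7*pi).
Hence b_7 = (1/2)·(-16/(7*pi)) = -8/(7*pi).

-8/(7*pi)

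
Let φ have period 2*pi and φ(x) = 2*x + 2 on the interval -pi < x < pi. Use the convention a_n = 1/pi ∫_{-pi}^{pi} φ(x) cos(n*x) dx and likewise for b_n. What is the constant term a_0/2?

2

a_0 = 1/pi ∫_{-pi}^{pi} φ(x) dx = 1/pi · (4*pi) = 4.
So the constant term a_0/2 = 2.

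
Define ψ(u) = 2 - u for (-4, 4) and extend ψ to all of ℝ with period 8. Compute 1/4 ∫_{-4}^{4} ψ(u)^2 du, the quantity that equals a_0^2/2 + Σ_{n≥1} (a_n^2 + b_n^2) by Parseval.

56/3

1/4 ∫_{-4}^{4} ψ(u)^2 du = 1/4 · (224/3) = 56/3.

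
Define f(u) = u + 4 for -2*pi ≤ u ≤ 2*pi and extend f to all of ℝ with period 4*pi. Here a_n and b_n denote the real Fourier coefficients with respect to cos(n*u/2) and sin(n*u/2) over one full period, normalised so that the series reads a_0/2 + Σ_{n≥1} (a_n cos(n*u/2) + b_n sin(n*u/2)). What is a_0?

8

a_0 = (1/(2*pi)) ∫_{-2*pi}^{2*pi} f(u) du = (1/(2*pi)) · (16*pi) = 8.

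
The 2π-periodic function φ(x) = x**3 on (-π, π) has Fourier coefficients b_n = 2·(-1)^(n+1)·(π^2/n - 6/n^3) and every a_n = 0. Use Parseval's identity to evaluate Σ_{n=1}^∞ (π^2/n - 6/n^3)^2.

Parseval: Σ b_n^2 = (1/π) ∫_{-π}^{π} φ(x)^2 dx = 2*pi**6/7.
b_n^2 = 4·(π^2/n - 6/n^3)^2, so the sum equals (2*pi**6/7)/4 = pi**6/14.

pi**6/14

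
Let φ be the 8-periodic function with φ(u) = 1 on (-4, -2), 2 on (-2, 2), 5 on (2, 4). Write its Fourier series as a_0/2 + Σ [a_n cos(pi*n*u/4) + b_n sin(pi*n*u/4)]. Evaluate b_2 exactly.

-4/pi

b_2 = 1/4 ∫_{-4}^{4} φ(u) sin(pi*u/2) du.
Split the integral at the breakpoints.
Directly, an antiderivative of (1) sin(pi*u/2) is -2*cos(pi*u/2)/pi; evaluating from -4 to -2: ∫_{-4}^{-2} (1) sin(pi*u/2) du = (2/pi) - (-2/pi) = 4/pi.
Directly, an antiderivative of (2) sin(pi*u/2) is -4*cos(pi*u/2)/pi; evaluating from -2 to 2: ∫_{-2}^{2} (2) sin(pi*u/2) du = (4/pi) - (4/pi) = 0.
Directly, an antiderivative of (5) sin(pi*u/2) is -10*cos(pi*u/2)/pi; evaluating from 2 to 4: ∫_{2}^{4} (5) sin(pi*u/2) du = (-10/pi) - (10/pi) = -20/pi.
Summing the pieces and multiplying by (1/4) gives b_2 = -4/pi.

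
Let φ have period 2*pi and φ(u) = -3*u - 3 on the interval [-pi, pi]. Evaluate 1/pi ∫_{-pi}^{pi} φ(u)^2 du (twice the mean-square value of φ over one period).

1/pi ∫_{-pi}^{pi} φ(u)^2 du = 1/pi · (6*pi*(3 + pi**2)) = 18 + 6*pi**2.

18 + 6*pi**2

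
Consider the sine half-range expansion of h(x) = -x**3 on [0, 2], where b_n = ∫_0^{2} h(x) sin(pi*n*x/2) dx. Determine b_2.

-12/pi**3 + 8/pi

b_2 = ∫_0^{2} (-x**3) sin(pi*x) dx.
Integrating by parts three times (tabular method), an antiderivative of (-x**3) sin(pi*x) is x**3*cos(pi*x)/pi - 3*x**2*sin(pi*x)/pi**2 - 6*x*cos(pi*x)/pi**3 + 6*sin(pi*x)/pi**4; evaluating from 0 to 2: ∫_{0}^{2} (-x**3) sin(pi*x) dx = (-12/pi**3 + 8/pi) - (0) = -12/pi**3 + 8/pi.
Hence b_2 = -12/pi**3 + 8/pi.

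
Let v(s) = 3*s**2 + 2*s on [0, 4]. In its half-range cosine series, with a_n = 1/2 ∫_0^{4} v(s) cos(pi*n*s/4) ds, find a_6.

a_6 = 1/2 ∫_0^{4} (3*s**2 + 2*s) cos(3*pi*s/2) ds.
Integrating by parts twice (tabular method), an antiderivative of (3*s**2 + 2*s) cos(3*pi*s/2) is 2*s**2*sin(3*pi*s/2)/pi + 4*s*sin(3*pi*s/2)/(3*pi) + 8*s*cos(3*pi*s/2)/(3*pi**2) - 16*sin(3*pi*s/2)/(9*pi**3) + 8*cos(3*pi*s/2)/(9*pi**2); evaluating from 0 to 4: ∫_{0}^{4} (3*s**2 + 2*s) cos(3*pi*s/2) ds = (104/(9*pi**2)) - (8/(9*pi**2)) = 32/(3*pi**2).
Hence a_6 = (1/2)·(32/(3*pi**2)) = 16/(3*pi**2).

16/(3*pi**2)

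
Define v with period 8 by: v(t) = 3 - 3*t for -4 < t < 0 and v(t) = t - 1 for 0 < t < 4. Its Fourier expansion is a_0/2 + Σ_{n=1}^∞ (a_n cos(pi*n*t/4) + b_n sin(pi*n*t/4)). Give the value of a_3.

a_3 = 1/4 ∫_{-4}^{4} v(t) cos(3*pi*t/4) dt.
Split the integral at the breakpoints.
Integrating by parts (boundary term plus one more integral), an antiderivative of (3 - 3*t) cos(3*pi*t/4) is -4*t*sin(3*pi*t/4)/pi + 4*sin(3*pi*t/4)/pi - 16*cos(3*pi*t/4)/(3*pi**2); evaluating from -4 to 0: ∫_{-4}^{0} (3 - 3*t) cos(3*pi*t/4) dt = (-16/(3*pi**2)) - (16/(3*pi**2)) = -32/(3*pi**2).
Integrating by parts (boundary term plus one more integral), an antiderivative of (t - 1) cos(3*pi*t/4) is 4*t*sin(3*pi*t/4)/(3*pi) - 4*sin(3*pi*t/4)/(3*pi) + 16*cos(3*pi*t/4)/(9*pi**2); evaluating from 0 to 4: ∫_{0}^{4} (t - 1) cos(3*pi*t/4) dt = (-16/(9*pi**2)) - (16/(9*pi**2)) = -32/(9*pi**2).
Summing the pieces and multiplying by (1/4) gives a_3 = -32/(9*pi**2).

-32/(9*pi**2)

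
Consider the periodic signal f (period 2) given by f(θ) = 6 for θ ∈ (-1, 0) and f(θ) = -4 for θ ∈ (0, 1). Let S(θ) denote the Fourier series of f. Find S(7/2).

θ = 7/2 differs from θ = -1/2 by 2 full period(s), and the series is 2-periodic.
f is continuous at θ = -1/2 with value 6, so the series converges to 6 there.

6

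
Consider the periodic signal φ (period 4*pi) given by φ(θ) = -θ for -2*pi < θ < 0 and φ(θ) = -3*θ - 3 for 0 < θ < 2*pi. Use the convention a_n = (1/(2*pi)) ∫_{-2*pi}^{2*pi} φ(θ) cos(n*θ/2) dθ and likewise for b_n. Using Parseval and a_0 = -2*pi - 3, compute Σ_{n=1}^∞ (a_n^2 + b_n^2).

Parseval: a_0^2/2 + Σ_{n≥1} (a_n^2+b_n^2) = (1/(2*pi)) ∫_{-2*pi}^{2*pi} φ(θ)^2 dθ = 9 + 18*pi + 40*pi**2/3.
Subtract a_0^2/2 = (3 + 2*pi)**2/2: Σ (a_n^2+b_n^2) = 9/2 + 12*pi + 34*pi**2/3.

9/2 + 12*pi + 34*pi**2/3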